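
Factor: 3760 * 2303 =2^4 * 5^1*7^2*47^2 = 8659280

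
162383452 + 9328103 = 171711555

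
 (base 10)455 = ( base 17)19D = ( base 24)in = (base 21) 10E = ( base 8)707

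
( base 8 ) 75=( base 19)34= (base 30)21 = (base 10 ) 61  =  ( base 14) 45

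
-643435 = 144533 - 787968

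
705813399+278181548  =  983994947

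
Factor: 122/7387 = 2^1 * 61^1*83^( - 1)*89^( - 1 )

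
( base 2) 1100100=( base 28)3G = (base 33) 31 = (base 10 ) 100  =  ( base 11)91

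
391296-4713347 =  - 4322051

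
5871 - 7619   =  -1748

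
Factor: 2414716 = 2^2*603679^1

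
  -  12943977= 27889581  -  40833558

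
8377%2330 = 1387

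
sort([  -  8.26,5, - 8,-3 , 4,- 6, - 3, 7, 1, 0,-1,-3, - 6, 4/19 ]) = [ - 8.26,  -  8,  -  6,-6,  -  3, - 3 , - 3, - 1,0  ,  4/19 , 1, 4,5 , 7]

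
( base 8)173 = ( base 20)63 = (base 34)3L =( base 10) 123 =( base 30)43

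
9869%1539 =635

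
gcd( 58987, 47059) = 1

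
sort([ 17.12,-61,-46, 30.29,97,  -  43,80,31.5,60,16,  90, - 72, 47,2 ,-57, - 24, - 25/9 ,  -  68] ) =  [ - 72 , - 68, - 61, - 57,  -  46,- 43, - 24, - 25/9, 2, 16,17.12,30.29, 31.5,47,60,80, 90,  97] 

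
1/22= 1/22 = 0.05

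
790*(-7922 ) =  - 6258380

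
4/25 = 4/25 = 0.16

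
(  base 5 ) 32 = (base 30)h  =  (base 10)17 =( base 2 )10001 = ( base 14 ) 13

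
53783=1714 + 52069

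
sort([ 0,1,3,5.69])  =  [0,1 , 3,5.69]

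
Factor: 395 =5^1*79^1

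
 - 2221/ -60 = 2221/60=37.02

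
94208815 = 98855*953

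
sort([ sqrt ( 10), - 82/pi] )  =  [ - 82/pi,  sqrt( 10)]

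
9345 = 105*89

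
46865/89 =526+51/89 = 526.57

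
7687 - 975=6712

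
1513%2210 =1513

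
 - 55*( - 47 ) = 2585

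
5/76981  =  5/76981 = 0.00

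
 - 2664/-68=666/17 = 39.18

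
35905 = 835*43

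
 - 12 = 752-764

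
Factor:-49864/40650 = - 92/75  =  -2^2*3^(- 1 )*5^(  -  2)*23^1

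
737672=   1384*533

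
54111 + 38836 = 92947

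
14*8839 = 123746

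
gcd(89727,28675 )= 1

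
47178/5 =47178/5=9435.60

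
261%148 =113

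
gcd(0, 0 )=0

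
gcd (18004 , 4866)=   2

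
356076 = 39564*9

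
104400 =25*4176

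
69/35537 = 69/35537 = 0.00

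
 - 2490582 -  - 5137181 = 2646599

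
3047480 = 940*3242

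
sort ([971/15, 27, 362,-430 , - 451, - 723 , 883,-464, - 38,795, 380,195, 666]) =[-723, -464, -451,-430, - 38, 27, 971/15,  195,362, 380, 666, 795,  883]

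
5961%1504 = 1449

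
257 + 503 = 760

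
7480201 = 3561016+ 3919185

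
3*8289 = 24867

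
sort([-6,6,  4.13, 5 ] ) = [ - 6,4.13,5,6] 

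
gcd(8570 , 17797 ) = 1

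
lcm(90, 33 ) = 990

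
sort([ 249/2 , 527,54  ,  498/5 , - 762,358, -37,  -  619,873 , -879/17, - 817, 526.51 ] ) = [ - 817,- 762, - 619 , - 879/17 ,-37,54,498/5,  249/2,358,  526.51, 527 , 873 ]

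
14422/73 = 197+ 41/73 = 197.56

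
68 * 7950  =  540600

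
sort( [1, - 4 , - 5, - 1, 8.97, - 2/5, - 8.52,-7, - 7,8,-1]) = [ - 8.52, - 7 , - 7, - 5, - 4 , - 1, - 1, - 2/5, 1, 8, 8.97]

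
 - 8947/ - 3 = 2982+1/3 = 2982.33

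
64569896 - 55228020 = 9341876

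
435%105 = 15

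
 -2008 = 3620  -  5628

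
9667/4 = 9667/4 = 2416.75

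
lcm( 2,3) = 6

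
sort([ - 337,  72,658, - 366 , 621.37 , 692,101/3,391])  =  [-366,  -  337,101/3,72,391 , 621.37,658,  692]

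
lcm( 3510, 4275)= 333450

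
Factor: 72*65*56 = 2^6*3^2*5^1*7^1*13^1  =  262080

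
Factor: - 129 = -3^1* 43^1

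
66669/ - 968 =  - 69+123/968 = -68.87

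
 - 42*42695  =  -1793190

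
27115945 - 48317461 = - 21201516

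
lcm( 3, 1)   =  3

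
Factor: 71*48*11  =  2^4*3^1  *  11^1*71^1=37488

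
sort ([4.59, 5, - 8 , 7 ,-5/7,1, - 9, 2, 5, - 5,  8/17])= [ - 9, - 8, - 5, - 5/7,  8/17, 1, 2,4.59,5,5, 7 ]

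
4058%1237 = 347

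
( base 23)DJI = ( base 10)7332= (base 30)84C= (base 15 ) 228C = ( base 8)16244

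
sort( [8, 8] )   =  [ 8, 8]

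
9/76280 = 9/76280=0.00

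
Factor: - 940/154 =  - 2^1*5^1*7^( - 1)*11^( - 1)*47^1 = - 470/77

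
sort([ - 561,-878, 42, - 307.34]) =[-878, - 561,  -  307.34, 42]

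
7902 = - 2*( - 3951 ) 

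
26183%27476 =26183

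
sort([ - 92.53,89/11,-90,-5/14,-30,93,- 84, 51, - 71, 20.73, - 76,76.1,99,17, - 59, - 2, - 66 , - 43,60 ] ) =[-92.53, - 90, - 84, - 76, - 71, - 66, - 59,-43, - 30, - 2, - 5/14, 89/11,17,  20.73,51,60,76.1,93, 99]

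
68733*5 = 343665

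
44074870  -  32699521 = 11375349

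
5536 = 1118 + 4418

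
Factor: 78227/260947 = 137/457 = 137^1*457^(-1)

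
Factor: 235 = 5^1 * 47^1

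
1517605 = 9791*155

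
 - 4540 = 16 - 4556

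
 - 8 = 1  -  9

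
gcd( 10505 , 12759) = 1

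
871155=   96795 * 9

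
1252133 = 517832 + 734301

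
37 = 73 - 36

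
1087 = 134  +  953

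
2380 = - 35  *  ( - 68)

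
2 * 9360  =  18720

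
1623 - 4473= - 2850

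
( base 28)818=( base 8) 14244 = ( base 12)3798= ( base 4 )1202210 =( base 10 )6308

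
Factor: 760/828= 2^1*3^( - 2)* 5^1*19^1 * 23^( - 1)= 190/207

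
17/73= 17/73 = 0.23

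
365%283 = 82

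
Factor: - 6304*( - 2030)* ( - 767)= - 9815391040 =-2^6 * 5^1*7^1 * 13^1*29^1*59^1 * 197^1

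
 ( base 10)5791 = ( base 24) A17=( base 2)1011010011111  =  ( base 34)50b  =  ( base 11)4395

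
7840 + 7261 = 15101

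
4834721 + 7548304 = 12383025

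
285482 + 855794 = 1141276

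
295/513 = 295/513 = 0.58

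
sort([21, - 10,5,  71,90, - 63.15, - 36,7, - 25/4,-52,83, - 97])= [- 97,  -  63.15, - 52, - 36 ,-10, - 25/4, 5,7, 21,71,  83,90]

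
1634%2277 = 1634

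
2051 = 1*2051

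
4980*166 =826680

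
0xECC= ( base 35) 338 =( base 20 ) 998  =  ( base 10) 3788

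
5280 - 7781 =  - 2501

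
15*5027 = 75405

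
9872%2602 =2066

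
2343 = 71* 33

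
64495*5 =322475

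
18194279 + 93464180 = 111658459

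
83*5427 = 450441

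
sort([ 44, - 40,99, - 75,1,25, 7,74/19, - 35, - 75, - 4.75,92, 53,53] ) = [ -75, - 75, - 40, - 35, - 4.75,1,74/19,7,25, 44,53, 53, 92,99 ]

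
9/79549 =9/79549 = 0.00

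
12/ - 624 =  - 1 + 51/52=-0.02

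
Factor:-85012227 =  - 3^3* 3148601^1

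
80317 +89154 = 169471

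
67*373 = 24991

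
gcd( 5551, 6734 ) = 91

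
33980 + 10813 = 44793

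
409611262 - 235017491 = 174593771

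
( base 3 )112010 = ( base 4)11331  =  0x17D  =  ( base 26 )eh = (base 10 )381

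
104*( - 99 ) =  - 10296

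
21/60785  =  21/60785 =0.00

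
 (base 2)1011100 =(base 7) 161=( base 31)2u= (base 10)92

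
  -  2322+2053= -269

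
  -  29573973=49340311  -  78914284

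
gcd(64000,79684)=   4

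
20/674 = 10/337=0.03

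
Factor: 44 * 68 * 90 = 269280 = 2^5*3^2*5^1*11^1*17^1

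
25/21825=1/873 = 0.00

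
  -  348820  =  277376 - 626196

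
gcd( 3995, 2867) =47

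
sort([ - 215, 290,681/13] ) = [-215,681/13,  290]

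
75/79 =75/79=0.95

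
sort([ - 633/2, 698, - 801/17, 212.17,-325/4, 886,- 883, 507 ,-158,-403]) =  [ - 883, - 403,-633/2,- 158, - 325/4,  -  801/17, 212.17,507, 698,886 ] 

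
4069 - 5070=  - 1001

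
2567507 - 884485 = 1683022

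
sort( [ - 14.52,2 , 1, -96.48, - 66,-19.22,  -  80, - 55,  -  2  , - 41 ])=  [-96.48,-80, - 66,-55, - 41,-19.22,-14.52,-2,  1,2 ]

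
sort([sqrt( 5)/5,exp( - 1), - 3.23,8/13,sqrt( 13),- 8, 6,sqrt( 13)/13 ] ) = [-8,-3.23,sqrt(13)/13,exp(- 1),sqrt( 5)/5,  8/13, sqrt( 13 ),6] 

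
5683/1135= 5 + 8/1135 = 5.01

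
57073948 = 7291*7828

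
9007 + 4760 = 13767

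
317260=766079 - 448819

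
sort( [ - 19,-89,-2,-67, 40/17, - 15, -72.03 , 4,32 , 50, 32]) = [ - 89,-72.03 , - 67, - 19 ,-15,-2,40/17,4,32, 32 , 50] 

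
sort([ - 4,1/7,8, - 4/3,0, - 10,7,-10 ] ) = [ - 10, - 10, - 4, - 4/3,0,1/7,7, 8]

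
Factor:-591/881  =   - 3^1*197^1*881^( - 1)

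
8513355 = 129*65995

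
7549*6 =45294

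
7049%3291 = 467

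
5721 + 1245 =6966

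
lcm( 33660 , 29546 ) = 2659140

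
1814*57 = 103398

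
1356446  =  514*2639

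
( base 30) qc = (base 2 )1100011000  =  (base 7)2211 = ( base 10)792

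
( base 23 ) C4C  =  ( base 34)5jq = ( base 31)6M4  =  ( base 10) 6452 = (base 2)1100100110100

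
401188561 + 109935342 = 511123903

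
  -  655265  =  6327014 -6982279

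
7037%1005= 2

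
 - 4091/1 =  - 4091  =  -4091.00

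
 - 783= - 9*87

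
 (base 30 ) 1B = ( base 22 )1j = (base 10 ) 41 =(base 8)51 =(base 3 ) 1112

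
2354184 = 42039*56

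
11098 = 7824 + 3274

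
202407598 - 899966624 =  - 697559026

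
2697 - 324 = 2373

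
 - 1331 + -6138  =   - 7469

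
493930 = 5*98786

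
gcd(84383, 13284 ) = 1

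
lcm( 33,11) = 33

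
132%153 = 132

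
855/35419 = 855/35419 = 0.02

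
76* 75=5700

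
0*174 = 0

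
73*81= 5913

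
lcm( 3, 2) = 6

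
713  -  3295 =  - 2582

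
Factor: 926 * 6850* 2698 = 2^3* 5^2 * 19^1 * 71^1 * 137^1*463^1 = 17113683800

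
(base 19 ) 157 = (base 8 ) 717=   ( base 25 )ID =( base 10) 463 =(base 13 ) 298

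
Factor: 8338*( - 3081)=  - 2^1 * 3^1 *11^1 * 13^1*  79^1 * 379^1 = - 25689378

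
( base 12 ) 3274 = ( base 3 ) 21121221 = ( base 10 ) 5560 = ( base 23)ABH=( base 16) 15B8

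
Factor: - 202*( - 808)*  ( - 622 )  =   - 2^5 *101^2*311^1= - 101520352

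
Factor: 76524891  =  3^1*25508297^1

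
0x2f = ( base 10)47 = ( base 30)1H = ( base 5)142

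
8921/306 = 8921/306 = 29.15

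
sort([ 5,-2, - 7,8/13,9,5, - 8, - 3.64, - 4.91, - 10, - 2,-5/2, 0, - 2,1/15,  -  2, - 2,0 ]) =[-10, - 8, - 7,-4.91, - 3.64, - 5/2 , - 2, - 2,-2,-2,  -  2,0,0,1/15,8/13, 5,5, 9]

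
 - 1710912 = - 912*1876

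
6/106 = 3/53 = 0.06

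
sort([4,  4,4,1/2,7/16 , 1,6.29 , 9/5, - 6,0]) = [ - 6,0,7/16, 1/2,1 , 9/5, 4, 4, 4,6.29]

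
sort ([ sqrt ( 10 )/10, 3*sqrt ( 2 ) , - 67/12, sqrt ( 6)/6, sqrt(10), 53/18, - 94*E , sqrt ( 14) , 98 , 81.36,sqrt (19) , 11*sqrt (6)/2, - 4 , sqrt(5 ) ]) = [ - 94*E, - 67/12, - 4,sqrt(10) /10, sqrt (6) /6,sqrt ( 5 ), 53/18, sqrt( 10 ), sqrt ( 14), 3 * sqrt( 2),  sqrt(19 ), 11*sqrt (6 ) /2 , 81.36,98]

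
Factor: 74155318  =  2^1*3919^1  *9461^1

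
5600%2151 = 1298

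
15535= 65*239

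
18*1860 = 33480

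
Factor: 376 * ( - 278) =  - 104528 = -2^4 * 47^1 * 139^1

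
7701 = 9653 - 1952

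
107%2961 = 107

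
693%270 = 153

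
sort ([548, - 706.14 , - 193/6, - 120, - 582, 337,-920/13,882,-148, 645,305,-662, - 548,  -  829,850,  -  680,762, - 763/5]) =[-829 ,  -  706.14, - 680,  -  662, - 582,-548,-763/5, - 148, - 120 , - 920/13, - 193/6 , 305 , 337,548, 645,762,850, 882 ]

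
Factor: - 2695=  - 5^1* 7^2*11^1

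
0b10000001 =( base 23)5e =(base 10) 129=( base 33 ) 3u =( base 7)243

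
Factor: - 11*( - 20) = 2^2*5^1*11^1 = 220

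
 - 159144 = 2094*(-76)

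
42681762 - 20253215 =22428547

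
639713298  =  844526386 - 204813088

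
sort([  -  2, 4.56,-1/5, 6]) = [ - 2,  -  1/5, 4.56  ,  6]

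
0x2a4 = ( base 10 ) 676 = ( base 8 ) 1244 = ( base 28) o4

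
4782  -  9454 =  - 4672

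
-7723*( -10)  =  77230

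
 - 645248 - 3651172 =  - 4296420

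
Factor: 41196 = 2^2*3^1*3433^1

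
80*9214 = 737120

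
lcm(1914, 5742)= 5742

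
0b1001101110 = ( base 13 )38B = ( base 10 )622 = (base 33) IS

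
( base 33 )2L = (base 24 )3f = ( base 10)87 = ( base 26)39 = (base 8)127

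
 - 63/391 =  - 63/391 = - 0.16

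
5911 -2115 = 3796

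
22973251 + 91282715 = 114255966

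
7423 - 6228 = 1195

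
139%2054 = 139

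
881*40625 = 35790625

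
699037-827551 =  - 128514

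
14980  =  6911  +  8069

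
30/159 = 10/53 = 0.19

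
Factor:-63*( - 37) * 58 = 135198 = 2^1 * 3^2*7^1 * 29^1 *37^1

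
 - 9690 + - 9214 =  - 18904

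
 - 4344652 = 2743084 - 7087736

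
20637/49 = 20637/49 = 421.16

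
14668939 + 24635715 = 39304654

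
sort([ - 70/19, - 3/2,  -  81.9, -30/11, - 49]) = [ - 81.9, - 49,-70/19, - 30/11, - 3/2]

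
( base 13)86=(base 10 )110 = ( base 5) 420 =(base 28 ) 3q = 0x6e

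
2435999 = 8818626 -6382627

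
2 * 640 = 1280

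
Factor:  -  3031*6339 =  - 3^1*7^1 *433^1 * 2113^1 = -19213509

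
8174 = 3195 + 4979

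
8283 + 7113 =15396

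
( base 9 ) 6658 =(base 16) 1331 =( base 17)1000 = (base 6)34425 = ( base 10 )4913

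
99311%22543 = 9139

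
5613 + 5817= 11430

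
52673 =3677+48996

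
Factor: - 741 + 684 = - 57 = - 3^1*19^1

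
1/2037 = 1/2037 =0.00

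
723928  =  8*90491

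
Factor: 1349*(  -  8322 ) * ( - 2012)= 2^3*3^1*19^2*71^1* 73^1*503^1 = 22587472536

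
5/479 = 5/479 = 0.01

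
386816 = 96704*4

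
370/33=370/33 =11.21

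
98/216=49/108=0.45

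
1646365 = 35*47039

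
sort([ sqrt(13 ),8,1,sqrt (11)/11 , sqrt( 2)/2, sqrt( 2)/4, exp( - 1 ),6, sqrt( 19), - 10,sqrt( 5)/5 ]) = [ - 10,sqrt( 11 )/11,sqrt(2)/4, exp(-1),sqrt(5) /5 , sqrt( 2 )/2,1, sqrt(13),sqrt( 19),6,8]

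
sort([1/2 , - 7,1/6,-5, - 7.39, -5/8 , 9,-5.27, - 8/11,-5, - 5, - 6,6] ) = [ - 7.39,  -  7, - 6, - 5.27, - 5,- 5,-5,  -  8/11,  -  5/8 , 1/6,1/2, 6 , 9] 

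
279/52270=279/52270 = 0.01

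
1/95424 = 1/95424   =  0.00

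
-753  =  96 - 849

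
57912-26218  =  31694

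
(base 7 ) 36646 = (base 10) 9589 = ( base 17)1g31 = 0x2575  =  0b10010101110101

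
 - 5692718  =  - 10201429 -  - 4508711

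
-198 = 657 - 855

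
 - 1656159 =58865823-60521982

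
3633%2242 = 1391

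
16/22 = 8/11 = 0.73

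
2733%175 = 108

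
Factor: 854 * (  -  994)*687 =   -  583177812 = -  2^2*3^1*7^2 * 61^1 * 71^1*229^1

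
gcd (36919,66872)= 1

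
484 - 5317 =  - 4833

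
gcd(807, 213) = 3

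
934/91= 10 + 24/91 = 10.26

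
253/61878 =253/61878 = 0.00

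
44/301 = 44/301 = 0.15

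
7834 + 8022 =15856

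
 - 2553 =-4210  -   -1657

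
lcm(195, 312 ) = 1560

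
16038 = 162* 99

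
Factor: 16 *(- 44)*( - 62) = 43648  =  2^7*11^1 * 31^1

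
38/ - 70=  -19/35= -0.54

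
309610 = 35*8846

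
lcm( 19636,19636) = 19636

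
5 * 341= 1705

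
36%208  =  36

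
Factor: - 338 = - 2^1*13^2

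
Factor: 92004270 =2^1*3^1*5^1*19^1*161411^1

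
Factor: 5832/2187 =8/3 = 2^3 * 3^( - 1)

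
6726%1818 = 1272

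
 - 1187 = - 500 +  - 687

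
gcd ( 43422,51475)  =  1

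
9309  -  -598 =9907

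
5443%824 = 499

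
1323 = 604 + 719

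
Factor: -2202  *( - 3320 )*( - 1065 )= - 7785831600= - 2^4*3^2 *5^2 * 71^1 * 83^1*367^1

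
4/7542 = 2/3771 = 0.00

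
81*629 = 50949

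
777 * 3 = 2331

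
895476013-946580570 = -51104557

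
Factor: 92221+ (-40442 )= 51779 = 7^1  *13^1*569^1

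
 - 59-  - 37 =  - 22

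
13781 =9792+3989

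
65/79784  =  65/79784 = 0.00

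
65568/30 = 2185 + 3/5 = 2185.60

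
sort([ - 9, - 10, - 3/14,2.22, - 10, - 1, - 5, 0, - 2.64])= [ - 10, - 10, - 9, - 5, - 2.64, - 1,-3/14,0 , 2.22]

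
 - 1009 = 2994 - 4003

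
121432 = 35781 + 85651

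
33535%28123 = 5412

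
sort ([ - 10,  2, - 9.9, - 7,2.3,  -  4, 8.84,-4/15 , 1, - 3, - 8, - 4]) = [-10, - 9.9 ,  -  8, - 7, - 4, - 4 ,- 3, - 4/15,1,2,2.3, 8.84] 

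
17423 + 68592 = 86015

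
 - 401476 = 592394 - 993870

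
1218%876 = 342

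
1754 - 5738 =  - 3984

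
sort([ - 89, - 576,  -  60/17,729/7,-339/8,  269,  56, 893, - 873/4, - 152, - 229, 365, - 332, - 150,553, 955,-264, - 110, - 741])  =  [-741, - 576, - 332, - 264, - 229, - 873/4, - 152, - 150, - 110, -89, - 339/8, - 60/17, 56, 729/7, 269,  365,553, 893, 955 ]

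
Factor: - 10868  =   - 2^2*11^1*13^1*19^1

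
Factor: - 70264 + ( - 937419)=-1007683=- 1007683^1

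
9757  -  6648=3109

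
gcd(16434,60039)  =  9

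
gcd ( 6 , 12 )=6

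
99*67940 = 6726060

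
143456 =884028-740572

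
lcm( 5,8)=40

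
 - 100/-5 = 20 + 0/1 = 20.00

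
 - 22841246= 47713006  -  70554252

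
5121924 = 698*7338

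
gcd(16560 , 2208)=1104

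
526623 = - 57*(-9239 )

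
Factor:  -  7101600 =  - 2^5*3^1*5^2*11^1 * 269^1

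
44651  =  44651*1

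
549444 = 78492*7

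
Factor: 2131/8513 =2131^1*8513^ ( - 1)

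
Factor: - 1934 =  - 2^1* 967^1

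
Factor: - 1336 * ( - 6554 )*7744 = 2^10 * 11^2*29^1 * 113^1*167^1 = 67807579136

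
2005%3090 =2005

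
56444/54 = 1045 + 7/27= 1045.26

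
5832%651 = 624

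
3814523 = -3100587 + 6915110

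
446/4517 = 446/4517 = 0.10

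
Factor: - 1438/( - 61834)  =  43^(-1) = 1/43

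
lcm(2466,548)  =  4932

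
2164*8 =17312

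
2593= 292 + 2301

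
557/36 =15 +17/36=15.47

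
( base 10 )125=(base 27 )4H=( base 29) 49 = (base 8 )175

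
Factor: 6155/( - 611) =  - 5^1*13^ (-1 )*  47^( - 1)* 1231^1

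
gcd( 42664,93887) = 1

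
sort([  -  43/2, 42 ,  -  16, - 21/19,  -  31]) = [ - 31,-43/2, - 16,-21/19,  42]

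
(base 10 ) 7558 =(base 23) e6e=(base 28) 9HQ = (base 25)c28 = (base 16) 1d86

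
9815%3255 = 50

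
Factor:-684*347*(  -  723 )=171602604  =  2^2*3^3*19^1*241^1*347^1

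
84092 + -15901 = 68191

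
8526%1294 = 762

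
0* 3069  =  0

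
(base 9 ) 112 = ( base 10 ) 92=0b1011100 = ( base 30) 32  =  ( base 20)4C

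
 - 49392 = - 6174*8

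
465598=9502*49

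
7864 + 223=8087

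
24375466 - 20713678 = 3661788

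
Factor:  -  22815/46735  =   - 351/719 = - 3^3*13^1*719^( -1 ) 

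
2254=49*46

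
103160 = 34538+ 68622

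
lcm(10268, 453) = 30804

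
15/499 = 15/499 = 0.03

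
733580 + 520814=1254394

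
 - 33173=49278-82451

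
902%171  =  47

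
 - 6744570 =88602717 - 95347287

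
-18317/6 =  - 18317/6 = -3052.83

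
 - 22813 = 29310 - 52123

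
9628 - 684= 8944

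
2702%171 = 137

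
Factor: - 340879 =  -7^1*11^1*19^1*233^1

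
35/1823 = 35/1823 = 0.02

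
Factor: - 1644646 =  - 2^1*822323^1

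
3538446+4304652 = 7843098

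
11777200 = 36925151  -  25147951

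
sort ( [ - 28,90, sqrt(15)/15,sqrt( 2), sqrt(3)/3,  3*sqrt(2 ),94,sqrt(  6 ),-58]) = [-58, - 28,sqrt(15)/15  ,  sqrt(3)/3,sqrt(2),sqrt( 6 ), 3*sqrt( 2),  90, 94] 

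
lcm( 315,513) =17955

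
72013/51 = 1412 + 1/51=1412.02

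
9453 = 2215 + 7238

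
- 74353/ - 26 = 2859 + 19/26 = 2859.73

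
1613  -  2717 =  - 1104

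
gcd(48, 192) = 48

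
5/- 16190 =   -  1 + 3237/3238 = - 0.00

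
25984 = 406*64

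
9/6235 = 9/6235 =0.00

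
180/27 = 6 + 2/3 = 6.67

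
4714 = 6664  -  1950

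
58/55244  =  29/27622 =0.00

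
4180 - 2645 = 1535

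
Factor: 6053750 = 2^1*5^4*29^1*167^1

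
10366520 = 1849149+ 8517371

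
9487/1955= 4+1667/1955 = 4.85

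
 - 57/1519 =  - 57/1519 = - 0.04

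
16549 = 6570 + 9979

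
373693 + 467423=841116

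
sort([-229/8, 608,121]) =[ - 229/8, 121, 608] 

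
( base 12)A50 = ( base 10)1500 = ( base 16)5dc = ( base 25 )2A0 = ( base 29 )1ml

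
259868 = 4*64967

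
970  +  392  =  1362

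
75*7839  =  587925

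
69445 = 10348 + 59097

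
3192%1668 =1524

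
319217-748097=- 428880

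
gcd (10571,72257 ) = 1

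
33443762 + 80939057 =114382819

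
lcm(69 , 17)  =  1173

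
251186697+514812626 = 765999323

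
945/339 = 315/113 = 2.79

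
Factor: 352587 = 3^1*117529^1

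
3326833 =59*56387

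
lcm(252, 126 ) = 252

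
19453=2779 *7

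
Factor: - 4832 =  - 2^5 *151^1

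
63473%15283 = 2341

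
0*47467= 0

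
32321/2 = 32321/2 = 16160.50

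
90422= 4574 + 85848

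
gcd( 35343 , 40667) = 11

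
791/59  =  13 + 24/59 = 13.41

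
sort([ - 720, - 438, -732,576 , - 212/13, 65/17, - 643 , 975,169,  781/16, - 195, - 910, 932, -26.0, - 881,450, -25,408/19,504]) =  [ - 910, - 881, - 732, - 720, - 643, - 438, - 195, - 26.0,-25,  -  212/13,65/17, 408/19, 781/16,169, 450, 504,  576,932,975] 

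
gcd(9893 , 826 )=1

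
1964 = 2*982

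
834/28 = 417/14 = 29.79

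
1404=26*54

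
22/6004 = 11/3002 = 0.00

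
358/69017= 358/69017 = 0.01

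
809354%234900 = 104654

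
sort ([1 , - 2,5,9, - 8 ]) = [ - 8, - 2, 1, 5,9] 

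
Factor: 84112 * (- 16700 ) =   -  2^6*5^2*7^1 * 167^1*751^1 = - 1404670400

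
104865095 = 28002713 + 76862382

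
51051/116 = 51051/116 = 440.09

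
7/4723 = 7/4723 = 0.00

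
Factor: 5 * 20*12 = 2^4 * 3^1 * 5^2= 1200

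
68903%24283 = 20337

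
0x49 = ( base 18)41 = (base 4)1021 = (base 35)23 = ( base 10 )73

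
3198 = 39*82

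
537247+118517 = 655764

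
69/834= 23/278 = 0.08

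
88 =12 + 76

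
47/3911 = 47/3911 =0.01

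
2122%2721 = 2122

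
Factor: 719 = 719^1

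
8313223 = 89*93407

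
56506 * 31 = 1751686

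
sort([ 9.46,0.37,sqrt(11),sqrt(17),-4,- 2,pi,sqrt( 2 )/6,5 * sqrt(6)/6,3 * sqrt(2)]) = [-4, - 2, sqrt( 2) /6 , 0.37,5*sqrt(6)/6, pi,sqrt( 11),sqrt( 17 ),  3*sqrt(2),9.46 ]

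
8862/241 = 8862/241= 36.77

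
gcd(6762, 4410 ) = 294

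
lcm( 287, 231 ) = 9471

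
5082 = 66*77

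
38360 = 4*9590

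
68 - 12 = 56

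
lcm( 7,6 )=42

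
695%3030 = 695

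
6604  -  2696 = 3908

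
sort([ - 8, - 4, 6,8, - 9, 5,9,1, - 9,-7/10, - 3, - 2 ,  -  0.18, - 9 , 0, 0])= [ - 9, - 9, -9, - 8, - 4, - 3,-2,-7/10, - 0.18,  0,0, 1 , 5,6, 8,9 ] 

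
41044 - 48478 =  - 7434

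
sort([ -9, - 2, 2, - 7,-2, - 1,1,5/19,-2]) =[ - 9,-7,-2,  -  2, - 2, - 1,5/19,  1, 2]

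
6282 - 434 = 5848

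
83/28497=83/28497= 0.00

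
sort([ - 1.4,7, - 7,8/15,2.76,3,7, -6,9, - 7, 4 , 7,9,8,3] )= [ - 7, - 7, - 6, - 1.4, 8/15, 2.76,  3,3,4,7, 7, 7, 8, 9,  9] 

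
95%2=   1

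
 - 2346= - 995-1351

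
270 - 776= -506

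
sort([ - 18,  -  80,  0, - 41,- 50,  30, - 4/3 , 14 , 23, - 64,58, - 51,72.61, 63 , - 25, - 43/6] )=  [ - 80, - 64 , - 51, - 50,-41,-25, -18, - 43/6,-4/3 , 0,14, 23, 30,58,  63, 72.61 ] 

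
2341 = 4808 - 2467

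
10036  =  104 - -9932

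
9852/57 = 3284/19=172.84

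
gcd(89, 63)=1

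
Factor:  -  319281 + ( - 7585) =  - 326866=-2^1*163433^1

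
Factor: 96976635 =3^1 * 5^1 * 7^2 * 131941^1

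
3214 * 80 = 257120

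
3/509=3/509 = 0.01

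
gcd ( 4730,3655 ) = 215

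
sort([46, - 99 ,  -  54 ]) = [ - 99, - 54,46 ]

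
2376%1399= 977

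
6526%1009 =472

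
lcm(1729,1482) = 10374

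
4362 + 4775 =9137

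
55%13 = 3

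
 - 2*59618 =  - 119236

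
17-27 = - 10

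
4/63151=4/63151 = 0.00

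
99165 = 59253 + 39912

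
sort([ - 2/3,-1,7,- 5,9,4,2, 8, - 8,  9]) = [- 8 ,-5, - 1,-2/3 , 2 , 4,7, 8 , 9, 9] 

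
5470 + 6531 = 12001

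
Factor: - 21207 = - 3^1*7069^1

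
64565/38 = 64565/38 = 1699.08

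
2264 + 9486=11750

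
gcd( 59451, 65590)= 7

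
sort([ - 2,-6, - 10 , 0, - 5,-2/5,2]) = [-10 ,-6, - 5 , - 2, - 2/5,0, 2] 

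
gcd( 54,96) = 6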